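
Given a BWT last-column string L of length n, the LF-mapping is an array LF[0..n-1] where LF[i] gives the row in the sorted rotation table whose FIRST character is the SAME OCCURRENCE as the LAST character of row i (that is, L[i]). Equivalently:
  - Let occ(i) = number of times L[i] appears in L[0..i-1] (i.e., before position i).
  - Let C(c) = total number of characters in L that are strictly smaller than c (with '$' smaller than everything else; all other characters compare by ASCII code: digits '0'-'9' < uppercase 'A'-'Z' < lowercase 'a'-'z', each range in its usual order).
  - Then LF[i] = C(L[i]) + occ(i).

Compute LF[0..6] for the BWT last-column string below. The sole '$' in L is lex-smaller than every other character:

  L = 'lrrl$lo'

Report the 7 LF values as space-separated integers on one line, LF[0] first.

Char counts: '$':1, 'l':3, 'o':1, 'r':2
C (first-col start): C('$')=0, C('l')=1, C('o')=4, C('r')=5
L[0]='l': occ=0, LF[0]=C('l')+0=1+0=1
L[1]='r': occ=0, LF[1]=C('r')+0=5+0=5
L[2]='r': occ=1, LF[2]=C('r')+1=5+1=6
L[3]='l': occ=1, LF[3]=C('l')+1=1+1=2
L[4]='$': occ=0, LF[4]=C('$')+0=0+0=0
L[5]='l': occ=2, LF[5]=C('l')+2=1+2=3
L[6]='o': occ=0, LF[6]=C('o')+0=4+0=4

Answer: 1 5 6 2 0 3 4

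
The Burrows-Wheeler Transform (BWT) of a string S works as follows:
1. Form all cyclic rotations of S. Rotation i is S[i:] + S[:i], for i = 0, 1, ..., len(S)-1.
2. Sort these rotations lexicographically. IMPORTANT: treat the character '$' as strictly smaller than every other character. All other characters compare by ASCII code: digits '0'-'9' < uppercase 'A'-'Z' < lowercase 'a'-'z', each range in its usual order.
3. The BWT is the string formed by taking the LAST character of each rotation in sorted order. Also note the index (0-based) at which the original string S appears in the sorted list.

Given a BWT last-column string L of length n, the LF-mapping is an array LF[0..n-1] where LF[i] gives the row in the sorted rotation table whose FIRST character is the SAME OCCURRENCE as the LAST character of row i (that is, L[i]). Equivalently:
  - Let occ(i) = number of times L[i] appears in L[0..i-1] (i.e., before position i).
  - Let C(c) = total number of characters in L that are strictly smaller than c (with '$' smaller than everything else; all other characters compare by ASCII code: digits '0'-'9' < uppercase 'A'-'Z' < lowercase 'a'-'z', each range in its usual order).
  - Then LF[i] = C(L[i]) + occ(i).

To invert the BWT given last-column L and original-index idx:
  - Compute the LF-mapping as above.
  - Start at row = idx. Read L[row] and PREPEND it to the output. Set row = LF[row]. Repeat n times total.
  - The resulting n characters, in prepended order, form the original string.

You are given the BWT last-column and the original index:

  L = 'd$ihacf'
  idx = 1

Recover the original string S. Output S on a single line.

Answer: afichd$

Derivation:
LF mapping: 3 0 6 5 1 2 4
Walk LF starting at row 1, prepending L[row]:
  step 1: row=1, L[1]='$', prepend. Next row=LF[1]=0
  step 2: row=0, L[0]='d', prepend. Next row=LF[0]=3
  step 3: row=3, L[3]='h', prepend. Next row=LF[3]=5
  step 4: row=5, L[5]='c', prepend. Next row=LF[5]=2
  step 5: row=2, L[2]='i', prepend. Next row=LF[2]=6
  step 6: row=6, L[6]='f', prepend. Next row=LF[6]=4
  step 7: row=4, L[4]='a', prepend. Next row=LF[4]=1
Reversed output: afichd$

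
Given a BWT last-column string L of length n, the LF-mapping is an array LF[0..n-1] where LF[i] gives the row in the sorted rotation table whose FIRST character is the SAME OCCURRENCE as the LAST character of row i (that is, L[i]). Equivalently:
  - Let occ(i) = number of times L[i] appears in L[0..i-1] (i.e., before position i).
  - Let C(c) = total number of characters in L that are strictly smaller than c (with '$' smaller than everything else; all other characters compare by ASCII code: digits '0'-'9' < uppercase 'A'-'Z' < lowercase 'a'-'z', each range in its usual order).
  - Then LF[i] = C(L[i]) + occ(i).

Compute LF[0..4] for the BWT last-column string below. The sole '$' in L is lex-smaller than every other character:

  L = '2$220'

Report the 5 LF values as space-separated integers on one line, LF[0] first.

Answer: 2 0 3 4 1

Derivation:
Char counts: '$':1, '0':1, '2':3
C (first-col start): C('$')=0, C('0')=1, C('2')=2
L[0]='2': occ=0, LF[0]=C('2')+0=2+0=2
L[1]='$': occ=0, LF[1]=C('$')+0=0+0=0
L[2]='2': occ=1, LF[2]=C('2')+1=2+1=3
L[3]='2': occ=2, LF[3]=C('2')+2=2+2=4
L[4]='0': occ=0, LF[4]=C('0')+0=1+0=1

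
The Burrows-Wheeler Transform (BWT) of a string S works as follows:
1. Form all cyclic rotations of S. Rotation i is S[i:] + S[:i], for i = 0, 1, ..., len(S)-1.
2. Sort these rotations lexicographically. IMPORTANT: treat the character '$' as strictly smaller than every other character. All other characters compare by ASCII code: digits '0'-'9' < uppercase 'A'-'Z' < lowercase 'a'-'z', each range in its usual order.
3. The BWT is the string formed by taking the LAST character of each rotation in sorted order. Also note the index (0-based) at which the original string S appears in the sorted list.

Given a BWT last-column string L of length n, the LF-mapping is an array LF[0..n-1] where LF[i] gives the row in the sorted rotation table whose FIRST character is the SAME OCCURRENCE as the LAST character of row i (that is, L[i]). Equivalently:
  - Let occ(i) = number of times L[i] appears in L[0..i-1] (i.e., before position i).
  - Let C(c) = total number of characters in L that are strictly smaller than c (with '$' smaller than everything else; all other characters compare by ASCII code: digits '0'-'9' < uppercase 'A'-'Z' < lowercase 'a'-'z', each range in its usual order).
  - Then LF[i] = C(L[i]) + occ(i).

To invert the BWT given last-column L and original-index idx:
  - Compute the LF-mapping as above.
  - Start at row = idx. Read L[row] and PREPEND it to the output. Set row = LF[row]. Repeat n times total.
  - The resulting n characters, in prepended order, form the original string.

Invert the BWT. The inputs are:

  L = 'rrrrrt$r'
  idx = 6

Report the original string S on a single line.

Answer: rtrrrrr$

Derivation:
LF mapping: 1 2 3 4 5 7 0 6
Walk LF starting at row 6, prepending L[row]:
  step 1: row=6, L[6]='$', prepend. Next row=LF[6]=0
  step 2: row=0, L[0]='r', prepend. Next row=LF[0]=1
  step 3: row=1, L[1]='r', prepend. Next row=LF[1]=2
  step 4: row=2, L[2]='r', prepend. Next row=LF[2]=3
  step 5: row=3, L[3]='r', prepend. Next row=LF[3]=4
  step 6: row=4, L[4]='r', prepend. Next row=LF[4]=5
  step 7: row=5, L[5]='t', prepend. Next row=LF[5]=7
  step 8: row=7, L[7]='r', prepend. Next row=LF[7]=6
Reversed output: rtrrrrr$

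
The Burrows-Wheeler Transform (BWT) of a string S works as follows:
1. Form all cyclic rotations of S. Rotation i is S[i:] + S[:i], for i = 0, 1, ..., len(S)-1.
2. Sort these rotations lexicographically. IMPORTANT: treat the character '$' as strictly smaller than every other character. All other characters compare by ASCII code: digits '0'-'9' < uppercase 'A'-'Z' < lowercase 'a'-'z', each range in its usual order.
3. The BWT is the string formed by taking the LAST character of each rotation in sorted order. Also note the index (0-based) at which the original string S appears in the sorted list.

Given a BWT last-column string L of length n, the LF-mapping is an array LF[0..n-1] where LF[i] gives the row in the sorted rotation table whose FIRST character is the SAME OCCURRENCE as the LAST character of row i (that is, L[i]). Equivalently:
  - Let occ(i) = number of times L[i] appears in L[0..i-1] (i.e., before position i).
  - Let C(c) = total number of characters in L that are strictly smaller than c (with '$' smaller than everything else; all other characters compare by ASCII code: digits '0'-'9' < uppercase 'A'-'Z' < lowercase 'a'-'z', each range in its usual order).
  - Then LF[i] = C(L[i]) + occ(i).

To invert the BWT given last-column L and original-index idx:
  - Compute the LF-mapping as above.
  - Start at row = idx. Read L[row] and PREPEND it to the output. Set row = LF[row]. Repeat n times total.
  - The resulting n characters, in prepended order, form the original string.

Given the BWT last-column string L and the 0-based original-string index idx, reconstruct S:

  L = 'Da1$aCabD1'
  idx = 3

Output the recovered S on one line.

Answer: CDaa11baD$

Derivation:
LF mapping: 4 6 1 0 7 3 8 9 5 2
Walk LF starting at row 3, prepending L[row]:
  step 1: row=3, L[3]='$', prepend. Next row=LF[3]=0
  step 2: row=0, L[0]='D', prepend. Next row=LF[0]=4
  step 3: row=4, L[4]='a', prepend. Next row=LF[4]=7
  step 4: row=7, L[7]='b', prepend. Next row=LF[7]=9
  step 5: row=9, L[9]='1', prepend. Next row=LF[9]=2
  step 6: row=2, L[2]='1', prepend. Next row=LF[2]=1
  step 7: row=1, L[1]='a', prepend. Next row=LF[1]=6
  step 8: row=6, L[6]='a', prepend. Next row=LF[6]=8
  step 9: row=8, L[8]='D', prepend. Next row=LF[8]=5
  step 10: row=5, L[5]='C', prepend. Next row=LF[5]=3
Reversed output: CDaa11baD$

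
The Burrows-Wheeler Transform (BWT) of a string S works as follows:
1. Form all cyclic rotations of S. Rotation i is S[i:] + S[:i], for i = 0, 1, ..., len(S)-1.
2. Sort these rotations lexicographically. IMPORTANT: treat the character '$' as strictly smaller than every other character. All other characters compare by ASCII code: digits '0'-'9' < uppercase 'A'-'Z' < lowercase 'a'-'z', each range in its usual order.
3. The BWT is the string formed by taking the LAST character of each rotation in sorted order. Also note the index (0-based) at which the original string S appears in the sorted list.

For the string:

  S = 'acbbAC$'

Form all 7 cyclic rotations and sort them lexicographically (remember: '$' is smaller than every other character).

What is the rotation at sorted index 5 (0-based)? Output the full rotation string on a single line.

All 7 rotations (rotation i = S[i:]+S[:i]):
  rot[0] = acbbAC$
  rot[1] = cbbAC$a
  rot[2] = bbAC$ac
  rot[3] = bAC$acb
  rot[4] = AC$acbb
  rot[5] = C$acbbA
  rot[6] = $acbbAC
Sorted (with $ < everything):
  sorted[0] = $acbbAC
  sorted[1] = AC$acbb
  sorted[2] = C$acbbA
  sorted[3] = acbbAC$
  sorted[4] = bAC$acb
  sorted[5] = bbAC$ac
  sorted[6] = cbbAC$a
sorted[5] = bbAC$ac

Answer: bbAC$ac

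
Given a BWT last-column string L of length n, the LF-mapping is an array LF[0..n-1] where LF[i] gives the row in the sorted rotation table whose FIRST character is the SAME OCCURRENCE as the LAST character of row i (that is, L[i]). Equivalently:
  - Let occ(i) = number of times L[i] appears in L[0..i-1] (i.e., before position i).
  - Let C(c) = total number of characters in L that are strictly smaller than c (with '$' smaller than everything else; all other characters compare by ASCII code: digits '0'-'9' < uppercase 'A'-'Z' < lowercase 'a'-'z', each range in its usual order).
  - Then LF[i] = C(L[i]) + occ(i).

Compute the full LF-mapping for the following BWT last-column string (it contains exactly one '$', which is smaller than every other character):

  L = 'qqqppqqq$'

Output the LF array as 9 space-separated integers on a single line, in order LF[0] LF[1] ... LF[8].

Answer: 3 4 5 1 2 6 7 8 0

Derivation:
Char counts: '$':1, 'p':2, 'q':6
C (first-col start): C('$')=0, C('p')=1, C('q')=3
L[0]='q': occ=0, LF[0]=C('q')+0=3+0=3
L[1]='q': occ=1, LF[1]=C('q')+1=3+1=4
L[2]='q': occ=2, LF[2]=C('q')+2=3+2=5
L[3]='p': occ=0, LF[3]=C('p')+0=1+0=1
L[4]='p': occ=1, LF[4]=C('p')+1=1+1=2
L[5]='q': occ=3, LF[5]=C('q')+3=3+3=6
L[6]='q': occ=4, LF[6]=C('q')+4=3+4=7
L[7]='q': occ=5, LF[7]=C('q')+5=3+5=8
L[8]='$': occ=0, LF[8]=C('$')+0=0+0=0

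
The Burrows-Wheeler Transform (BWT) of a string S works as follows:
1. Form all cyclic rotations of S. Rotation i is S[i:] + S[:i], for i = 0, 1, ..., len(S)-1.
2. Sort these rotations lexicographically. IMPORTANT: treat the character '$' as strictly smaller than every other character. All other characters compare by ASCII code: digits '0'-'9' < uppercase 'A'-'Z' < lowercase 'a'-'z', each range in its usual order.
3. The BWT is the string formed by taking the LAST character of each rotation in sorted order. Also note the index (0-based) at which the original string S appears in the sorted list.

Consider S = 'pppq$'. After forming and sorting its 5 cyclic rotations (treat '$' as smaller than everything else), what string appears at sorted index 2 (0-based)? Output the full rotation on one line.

Answer: ppq$p

Derivation:
All 5 rotations (rotation i = S[i:]+S[:i]):
  rot[0] = pppq$
  rot[1] = ppq$p
  rot[2] = pq$pp
  rot[3] = q$ppp
  rot[4] = $pppq
Sorted (with $ < everything):
  sorted[0] = $pppq
  sorted[1] = pppq$
  sorted[2] = ppq$p
  sorted[3] = pq$pp
  sorted[4] = q$ppp
sorted[2] = ppq$p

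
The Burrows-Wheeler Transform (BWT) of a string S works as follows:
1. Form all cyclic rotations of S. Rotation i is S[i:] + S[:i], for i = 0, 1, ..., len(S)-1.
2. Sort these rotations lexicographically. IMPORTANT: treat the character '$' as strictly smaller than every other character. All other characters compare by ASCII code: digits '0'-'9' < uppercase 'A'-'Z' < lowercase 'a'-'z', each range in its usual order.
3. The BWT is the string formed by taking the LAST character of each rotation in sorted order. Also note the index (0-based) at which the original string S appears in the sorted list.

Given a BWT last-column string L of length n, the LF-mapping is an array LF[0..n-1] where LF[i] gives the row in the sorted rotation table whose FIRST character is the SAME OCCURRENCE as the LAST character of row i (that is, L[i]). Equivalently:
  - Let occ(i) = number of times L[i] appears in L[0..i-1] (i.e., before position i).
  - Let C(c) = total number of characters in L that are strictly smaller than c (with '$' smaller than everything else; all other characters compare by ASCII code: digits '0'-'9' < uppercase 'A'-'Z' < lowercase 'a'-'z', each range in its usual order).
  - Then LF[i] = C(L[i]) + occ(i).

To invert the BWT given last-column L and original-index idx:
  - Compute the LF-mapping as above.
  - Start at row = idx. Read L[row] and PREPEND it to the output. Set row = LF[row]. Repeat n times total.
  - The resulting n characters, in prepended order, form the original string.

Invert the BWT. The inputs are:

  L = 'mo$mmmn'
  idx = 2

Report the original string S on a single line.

LF mapping: 1 6 0 2 3 4 5
Walk LF starting at row 2, prepending L[row]:
  step 1: row=2, L[2]='$', prepend. Next row=LF[2]=0
  step 2: row=0, L[0]='m', prepend. Next row=LF[0]=1
  step 3: row=1, L[1]='o', prepend. Next row=LF[1]=6
  step 4: row=6, L[6]='n', prepend. Next row=LF[6]=5
  step 5: row=5, L[5]='m', prepend. Next row=LF[5]=4
  step 6: row=4, L[4]='m', prepend. Next row=LF[4]=3
  step 7: row=3, L[3]='m', prepend. Next row=LF[3]=2
Reversed output: mmmnom$

Answer: mmmnom$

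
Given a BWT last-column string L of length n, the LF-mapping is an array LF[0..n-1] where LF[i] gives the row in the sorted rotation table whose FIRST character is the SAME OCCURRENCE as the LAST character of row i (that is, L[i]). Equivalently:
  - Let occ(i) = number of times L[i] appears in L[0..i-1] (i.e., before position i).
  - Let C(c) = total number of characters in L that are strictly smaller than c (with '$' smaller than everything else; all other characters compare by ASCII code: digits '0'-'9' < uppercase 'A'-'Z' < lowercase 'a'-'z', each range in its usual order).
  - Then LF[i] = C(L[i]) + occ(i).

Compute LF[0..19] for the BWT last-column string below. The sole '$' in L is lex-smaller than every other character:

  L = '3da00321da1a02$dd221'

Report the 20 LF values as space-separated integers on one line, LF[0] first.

Char counts: '$':1, '0':3, '1':3, '2':4, '3':2, 'a':3, 'd':4
C (first-col start): C('$')=0, C('0')=1, C('1')=4, C('2')=7, C('3')=11, C('a')=13, C('d')=16
L[0]='3': occ=0, LF[0]=C('3')+0=11+0=11
L[1]='d': occ=0, LF[1]=C('d')+0=16+0=16
L[2]='a': occ=0, LF[2]=C('a')+0=13+0=13
L[3]='0': occ=0, LF[3]=C('0')+0=1+0=1
L[4]='0': occ=1, LF[4]=C('0')+1=1+1=2
L[5]='3': occ=1, LF[5]=C('3')+1=11+1=12
L[6]='2': occ=0, LF[6]=C('2')+0=7+0=7
L[7]='1': occ=0, LF[7]=C('1')+0=4+0=4
L[8]='d': occ=1, LF[8]=C('d')+1=16+1=17
L[9]='a': occ=1, LF[9]=C('a')+1=13+1=14
L[10]='1': occ=1, LF[10]=C('1')+1=4+1=5
L[11]='a': occ=2, LF[11]=C('a')+2=13+2=15
L[12]='0': occ=2, LF[12]=C('0')+2=1+2=3
L[13]='2': occ=1, LF[13]=C('2')+1=7+1=8
L[14]='$': occ=0, LF[14]=C('$')+0=0+0=0
L[15]='d': occ=2, LF[15]=C('d')+2=16+2=18
L[16]='d': occ=3, LF[16]=C('d')+3=16+3=19
L[17]='2': occ=2, LF[17]=C('2')+2=7+2=9
L[18]='2': occ=3, LF[18]=C('2')+3=7+3=10
L[19]='1': occ=2, LF[19]=C('1')+2=4+2=6

Answer: 11 16 13 1 2 12 7 4 17 14 5 15 3 8 0 18 19 9 10 6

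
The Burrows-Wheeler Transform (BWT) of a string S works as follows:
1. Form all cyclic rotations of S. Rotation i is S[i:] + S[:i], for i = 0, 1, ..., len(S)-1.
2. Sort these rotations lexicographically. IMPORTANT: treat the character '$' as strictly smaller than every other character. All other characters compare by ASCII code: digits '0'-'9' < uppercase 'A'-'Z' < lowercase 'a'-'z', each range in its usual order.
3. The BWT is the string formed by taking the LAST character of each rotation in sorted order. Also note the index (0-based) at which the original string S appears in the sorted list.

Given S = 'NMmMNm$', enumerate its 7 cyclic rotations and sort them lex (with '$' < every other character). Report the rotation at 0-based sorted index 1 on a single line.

Answer: MNm$NMm

Derivation:
All 7 rotations (rotation i = S[i:]+S[:i]):
  rot[0] = NMmMNm$
  rot[1] = MmMNm$N
  rot[2] = mMNm$NM
  rot[3] = MNm$NMm
  rot[4] = Nm$NMmM
  rot[5] = m$NMmMN
  rot[6] = $NMmMNm
Sorted (with $ < everything):
  sorted[0] = $NMmMNm
  sorted[1] = MNm$NMm
  sorted[2] = MmMNm$N
  sorted[3] = NMmMNm$
  sorted[4] = Nm$NMmM
  sorted[5] = m$NMmMN
  sorted[6] = mMNm$NM
sorted[1] = MNm$NMm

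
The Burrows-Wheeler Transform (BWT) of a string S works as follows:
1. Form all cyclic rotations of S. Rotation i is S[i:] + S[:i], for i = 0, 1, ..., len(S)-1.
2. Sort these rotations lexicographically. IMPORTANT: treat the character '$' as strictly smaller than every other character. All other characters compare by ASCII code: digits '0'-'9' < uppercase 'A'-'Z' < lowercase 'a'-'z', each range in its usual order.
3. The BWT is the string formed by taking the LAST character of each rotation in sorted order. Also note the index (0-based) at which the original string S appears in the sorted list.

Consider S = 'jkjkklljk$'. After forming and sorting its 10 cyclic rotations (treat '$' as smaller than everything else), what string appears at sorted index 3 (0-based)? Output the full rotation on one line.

Answer: jkklljk$jk

Derivation:
All 10 rotations (rotation i = S[i:]+S[:i]):
  rot[0] = jkjkklljk$
  rot[1] = kjkklljk$j
  rot[2] = jkklljk$jk
  rot[3] = kklljk$jkj
  rot[4] = klljk$jkjk
  rot[5] = lljk$jkjkk
  rot[6] = ljk$jkjkkl
  rot[7] = jk$jkjkkll
  rot[8] = k$jkjkkllj
  rot[9] = $jkjkklljk
Sorted (with $ < everything):
  sorted[0] = $jkjkklljk
  sorted[1] = jk$jkjkkll
  sorted[2] = jkjkklljk$
  sorted[3] = jkklljk$jk
  sorted[4] = k$jkjkkllj
  sorted[5] = kjkklljk$j
  sorted[6] = kklljk$jkj
  sorted[7] = klljk$jkjk
  sorted[8] = ljk$jkjkkl
  sorted[9] = lljk$jkjkk
sorted[3] = jkklljk$jk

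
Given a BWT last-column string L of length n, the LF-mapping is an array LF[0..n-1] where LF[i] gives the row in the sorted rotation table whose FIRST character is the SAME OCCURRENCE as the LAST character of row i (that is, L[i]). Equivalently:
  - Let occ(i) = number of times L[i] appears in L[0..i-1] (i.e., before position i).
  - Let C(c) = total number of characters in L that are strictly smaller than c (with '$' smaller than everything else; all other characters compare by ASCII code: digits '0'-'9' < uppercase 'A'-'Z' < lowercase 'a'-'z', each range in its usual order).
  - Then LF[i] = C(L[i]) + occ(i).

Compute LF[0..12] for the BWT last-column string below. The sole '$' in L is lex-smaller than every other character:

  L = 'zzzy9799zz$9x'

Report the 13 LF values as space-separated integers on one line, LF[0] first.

Char counts: '$':1, '7':1, '9':4, 'x':1, 'y':1, 'z':5
C (first-col start): C('$')=0, C('7')=1, C('9')=2, C('x')=6, C('y')=7, C('z')=8
L[0]='z': occ=0, LF[0]=C('z')+0=8+0=8
L[1]='z': occ=1, LF[1]=C('z')+1=8+1=9
L[2]='z': occ=2, LF[2]=C('z')+2=8+2=10
L[3]='y': occ=0, LF[3]=C('y')+0=7+0=7
L[4]='9': occ=0, LF[4]=C('9')+0=2+0=2
L[5]='7': occ=0, LF[5]=C('7')+0=1+0=1
L[6]='9': occ=1, LF[6]=C('9')+1=2+1=3
L[7]='9': occ=2, LF[7]=C('9')+2=2+2=4
L[8]='z': occ=3, LF[8]=C('z')+3=8+3=11
L[9]='z': occ=4, LF[9]=C('z')+4=8+4=12
L[10]='$': occ=0, LF[10]=C('$')+0=0+0=0
L[11]='9': occ=3, LF[11]=C('9')+3=2+3=5
L[12]='x': occ=0, LF[12]=C('x')+0=6+0=6

Answer: 8 9 10 7 2 1 3 4 11 12 0 5 6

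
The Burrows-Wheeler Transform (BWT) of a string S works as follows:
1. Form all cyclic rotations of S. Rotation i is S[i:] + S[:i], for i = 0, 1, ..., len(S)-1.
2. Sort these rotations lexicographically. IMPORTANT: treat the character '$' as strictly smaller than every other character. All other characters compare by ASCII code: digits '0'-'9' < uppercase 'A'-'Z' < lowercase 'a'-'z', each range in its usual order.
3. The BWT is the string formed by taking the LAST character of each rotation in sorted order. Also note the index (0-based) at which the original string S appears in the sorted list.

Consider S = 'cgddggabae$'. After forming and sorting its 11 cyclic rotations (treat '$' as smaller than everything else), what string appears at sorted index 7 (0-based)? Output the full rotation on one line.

All 11 rotations (rotation i = S[i:]+S[:i]):
  rot[0] = cgddggabae$
  rot[1] = gddggabae$c
  rot[2] = ddggabae$cg
  rot[3] = dggabae$cgd
  rot[4] = ggabae$cgdd
  rot[5] = gabae$cgddg
  rot[6] = abae$cgddgg
  rot[7] = bae$cgddgga
  rot[8] = ae$cgddggab
  rot[9] = e$cgddggaba
  rot[10] = $cgddggabae
Sorted (with $ < everything):
  sorted[0] = $cgddggabae
  sorted[1] = abae$cgddgg
  sorted[2] = ae$cgddggab
  sorted[3] = bae$cgddgga
  sorted[4] = cgddggabae$
  sorted[5] = ddggabae$cg
  sorted[6] = dggabae$cgd
  sorted[7] = e$cgddggaba
  sorted[8] = gabae$cgddg
  sorted[9] = gddggabae$c
  sorted[10] = ggabae$cgdd
sorted[7] = e$cgddggaba

Answer: e$cgddggaba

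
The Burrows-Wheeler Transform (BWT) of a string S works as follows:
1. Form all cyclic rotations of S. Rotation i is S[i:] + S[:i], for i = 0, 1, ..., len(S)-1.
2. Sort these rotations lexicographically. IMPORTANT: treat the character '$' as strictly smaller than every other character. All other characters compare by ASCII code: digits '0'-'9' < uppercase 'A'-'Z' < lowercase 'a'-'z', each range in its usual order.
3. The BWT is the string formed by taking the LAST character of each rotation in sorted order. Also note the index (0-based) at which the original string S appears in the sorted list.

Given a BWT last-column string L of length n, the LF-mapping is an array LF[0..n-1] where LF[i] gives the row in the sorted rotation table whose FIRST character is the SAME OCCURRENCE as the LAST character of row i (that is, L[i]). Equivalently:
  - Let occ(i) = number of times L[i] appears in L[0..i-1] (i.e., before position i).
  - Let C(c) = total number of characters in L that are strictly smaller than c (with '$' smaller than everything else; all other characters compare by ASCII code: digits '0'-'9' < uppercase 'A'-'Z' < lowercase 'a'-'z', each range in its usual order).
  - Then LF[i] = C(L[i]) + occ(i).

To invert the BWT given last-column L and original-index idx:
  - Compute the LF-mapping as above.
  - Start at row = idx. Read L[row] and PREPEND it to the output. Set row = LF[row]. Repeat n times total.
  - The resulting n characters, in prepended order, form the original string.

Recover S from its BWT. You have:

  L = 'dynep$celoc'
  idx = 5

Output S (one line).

LF mapping: 3 10 7 4 9 0 1 5 6 8 2
Walk LF starting at row 5, prepending L[row]:
  step 1: row=5, L[5]='$', prepend. Next row=LF[5]=0
  step 2: row=0, L[0]='d', prepend. Next row=LF[0]=3
  step 3: row=3, L[3]='e', prepend. Next row=LF[3]=4
  step 4: row=4, L[4]='p', prepend. Next row=LF[4]=9
  step 5: row=9, L[9]='o', prepend. Next row=LF[9]=8
  step 6: row=8, L[8]='l', prepend. Next row=LF[8]=6
  step 7: row=6, L[6]='c', prepend. Next row=LF[6]=1
  step 8: row=1, L[1]='y', prepend. Next row=LF[1]=10
  step 9: row=10, L[10]='c', prepend. Next row=LF[10]=2
  step 10: row=2, L[2]='n', prepend. Next row=LF[2]=7
  step 11: row=7, L[7]='e', prepend. Next row=LF[7]=5
Reversed output: encycloped$

Answer: encycloped$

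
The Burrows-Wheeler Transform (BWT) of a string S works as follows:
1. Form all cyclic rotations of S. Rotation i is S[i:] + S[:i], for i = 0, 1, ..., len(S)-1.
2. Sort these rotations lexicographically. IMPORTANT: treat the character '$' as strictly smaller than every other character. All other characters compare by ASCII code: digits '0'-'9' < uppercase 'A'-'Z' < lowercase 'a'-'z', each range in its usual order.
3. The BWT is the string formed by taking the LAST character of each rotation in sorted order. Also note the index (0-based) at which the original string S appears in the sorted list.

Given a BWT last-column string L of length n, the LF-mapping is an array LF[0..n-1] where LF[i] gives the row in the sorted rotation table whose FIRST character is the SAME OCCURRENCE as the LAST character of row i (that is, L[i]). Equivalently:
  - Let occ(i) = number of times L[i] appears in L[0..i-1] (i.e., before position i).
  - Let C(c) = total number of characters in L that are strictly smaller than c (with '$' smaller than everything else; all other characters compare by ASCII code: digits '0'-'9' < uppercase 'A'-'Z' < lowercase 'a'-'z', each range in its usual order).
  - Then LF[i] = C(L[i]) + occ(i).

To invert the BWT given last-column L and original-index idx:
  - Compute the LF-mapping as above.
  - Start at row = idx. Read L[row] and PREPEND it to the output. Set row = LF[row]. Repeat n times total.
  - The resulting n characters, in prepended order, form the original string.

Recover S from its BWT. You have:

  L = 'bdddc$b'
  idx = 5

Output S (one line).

LF mapping: 1 4 5 6 3 0 2
Walk LF starting at row 5, prepending L[row]:
  step 1: row=5, L[5]='$', prepend. Next row=LF[5]=0
  step 2: row=0, L[0]='b', prepend. Next row=LF[0]=1
  step 3: row=1, L[1]='d', prepend. Next row=LF[1]=4
  step 4: row=4, L[4]='c', prepend. Next row=LF[4]=3
  step 5: row=3, L[3]='d', prepend. Next row=LF[3]=6
  step 6: row=6, L[6]='b', prepend. Next row=LF[6]=2
  step 7: row=2, L[2]='d', prepend. Next row=LF[2]=5
Reversed output: dbdcdb$

Answer: dbdcdb$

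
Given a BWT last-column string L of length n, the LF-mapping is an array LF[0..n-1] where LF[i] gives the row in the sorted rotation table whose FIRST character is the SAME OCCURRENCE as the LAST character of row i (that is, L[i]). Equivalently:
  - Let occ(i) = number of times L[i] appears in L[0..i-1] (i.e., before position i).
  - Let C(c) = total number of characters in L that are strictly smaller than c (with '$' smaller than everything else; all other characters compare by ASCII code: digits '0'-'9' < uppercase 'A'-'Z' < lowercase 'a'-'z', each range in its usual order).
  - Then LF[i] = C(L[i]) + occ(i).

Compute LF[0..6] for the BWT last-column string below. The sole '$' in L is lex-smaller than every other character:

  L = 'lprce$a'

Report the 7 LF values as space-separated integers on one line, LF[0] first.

Char counts: '$':1, 'a':1, 'c':1, 'e':1, 'l':1, 'p':1, 'r':1
C (first-col start): C('$')=0, C('a')=1, C('c')=2, C('e')=3, C('l')=4, C('p')=5, C('r')=6
L[0]='l': occ=0, LF[0]=C('l')+0=4+0=4
L[1]='p': occ=0, LF[1]=C('p')+0=5+0=5
L[2]='r': occ=0, LF[2]=C('r')+0=6+0=6
L[3]='c': occ=0, LF[3]=C('c')+0=2+0=2
L[4]='e': occ=0, LF[4]=C('e')+0=3+0=3
L[5]='$': occ=0, LF[5]=C('$')+0=0+0=0
L[6]='a': occ=0, LF[6]=C('a')+0=1+0=1

Answer: 4 5 6 2 3 0 1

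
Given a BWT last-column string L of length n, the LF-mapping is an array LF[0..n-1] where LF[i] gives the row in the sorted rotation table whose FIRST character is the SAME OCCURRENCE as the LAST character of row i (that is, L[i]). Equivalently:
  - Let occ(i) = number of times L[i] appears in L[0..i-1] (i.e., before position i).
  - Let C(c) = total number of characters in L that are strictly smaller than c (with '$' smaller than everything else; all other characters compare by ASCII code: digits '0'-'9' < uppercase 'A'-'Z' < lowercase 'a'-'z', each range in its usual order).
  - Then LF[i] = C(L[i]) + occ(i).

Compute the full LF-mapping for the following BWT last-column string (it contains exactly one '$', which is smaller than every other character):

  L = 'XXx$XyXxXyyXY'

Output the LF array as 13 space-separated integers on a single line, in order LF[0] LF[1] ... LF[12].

Answer: 1 2 8 0 3 10 4 9 5 11 12 6 7

Derivation:
Char counts: '$':1, 'X':6, 'Y':1, 'x':2, 'y':3
C (first-col start): C('$')=0, C('X')=1, C('Y')=7, C('x')=8, C('y')=10
L[0]='X': occ=0, LF[0]=C('X')+0=1+0=1
L[1]='X': occ=1, LF[1]=C('X')+1=1+1=2
L[2]='x': occ=0, LF[2]=C('x')+0=8+0=8
L[3]='$': occ=0, LF[3]=C('$')+0=0+0=0
L[4]='X': occ=2, LF[4]=C('X')+2=1+2=3
L[5]='y': occ=0, LF[5]=C('y')+0=10+0=10
L[6]='X': occ=3, LF[6]=C('X')+3=1+3=4
L[7]='x': occ=1, LF[7]=C('x')+1=8+1=9
L[8]='X': occ=4, LF[8]=C('X')+4=1+4=5
L[9]='y': occ=1, LF[9]=C('y')+1=10+1=11
L[10]='y': occ=2, LF[10]=C('y')+2=10+2=12
L[11]='X': occ=5, LF[11]=C('X')+5=1+5=6
L[12]='Y': occ=0, LF[12]=C('Y')+0=7+0=7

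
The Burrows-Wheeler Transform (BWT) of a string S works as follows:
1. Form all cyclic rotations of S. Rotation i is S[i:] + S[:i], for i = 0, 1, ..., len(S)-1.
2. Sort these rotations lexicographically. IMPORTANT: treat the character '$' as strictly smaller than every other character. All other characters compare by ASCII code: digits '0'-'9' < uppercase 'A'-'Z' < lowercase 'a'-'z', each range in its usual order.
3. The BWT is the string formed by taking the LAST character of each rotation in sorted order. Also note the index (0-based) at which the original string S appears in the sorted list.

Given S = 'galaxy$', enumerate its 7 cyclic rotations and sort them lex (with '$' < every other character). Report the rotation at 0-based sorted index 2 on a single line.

Answer: axy$gal

Derivation:
All 7 rotations (rotation i = S[i:]+S[:i]):
  rot[0] = galaxy$
  rot[1] = alaxy$g
  rot[2] = laxy$ga
  rot[3] = axy$gal
  rot[4] = xy$gala
  rot[5] = y$galax
  rot[6] = $galaxy
Sorted (with $ < everything):
  sorted[0] = $galaxy
  sorted[1] = alaxy$g
  sorted[2] = axy$gal
  sorted[3] = galaxy$
  sorted[4] = laxy$ga
  sorted[5] = xy$gala
  sorted[6] = y$galax
sorted[2] = axy$gal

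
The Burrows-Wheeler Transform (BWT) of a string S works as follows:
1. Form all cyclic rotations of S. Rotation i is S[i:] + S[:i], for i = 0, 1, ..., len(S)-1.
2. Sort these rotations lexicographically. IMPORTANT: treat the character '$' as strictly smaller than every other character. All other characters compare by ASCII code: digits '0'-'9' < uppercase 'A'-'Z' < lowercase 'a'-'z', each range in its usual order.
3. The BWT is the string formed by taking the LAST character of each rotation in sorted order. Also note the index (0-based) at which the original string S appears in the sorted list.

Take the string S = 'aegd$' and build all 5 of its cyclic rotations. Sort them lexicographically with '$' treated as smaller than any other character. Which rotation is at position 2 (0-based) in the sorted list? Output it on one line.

Answer: d$aeg

Derivation:
All 5 rotations (rotation i = S[i:]+S[:i]):
  rot[0] = aegd$
  rot[1] = egd$a
  rot[2] = gd$ae
  rot[3] = d$aeg
  rot[4] = $aegd
Sorted (with $ < everything):
  sorted[0] = $aegd
  sorted[1] = aegd$
  sorted[2] = d$aeg
  sorted[3] = egd$a
  sorted[4] = gd$ae
sorted[2] = d$aeg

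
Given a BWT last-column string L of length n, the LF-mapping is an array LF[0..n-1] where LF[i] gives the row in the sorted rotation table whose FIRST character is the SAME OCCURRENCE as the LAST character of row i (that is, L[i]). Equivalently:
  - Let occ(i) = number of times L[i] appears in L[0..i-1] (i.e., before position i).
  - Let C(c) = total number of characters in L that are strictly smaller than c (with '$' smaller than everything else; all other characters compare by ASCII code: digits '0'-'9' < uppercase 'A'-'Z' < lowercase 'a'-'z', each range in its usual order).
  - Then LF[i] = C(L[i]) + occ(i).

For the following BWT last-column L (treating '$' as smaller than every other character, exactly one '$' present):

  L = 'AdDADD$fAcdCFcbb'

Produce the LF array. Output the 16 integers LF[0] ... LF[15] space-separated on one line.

Char counts: '$':1, 'A':3, 'C':1, 'D':3, 'F':1, 'b':2, 'c':2, 'd':2, 'f':1
C (first-col start): C('$')=0, C('A')=1, C('C')=4, C('D')=5, C('F')=8, C('b')=9, C('c')=11, C('d')=13, C('f')=15
L[0]='A': occ=0, LF[0]=C('A')+0=1+0=1
L[1]='d': occ=0, LF[1]=C('d')+0=13+0=13
L[2]='D': occ=0, LF[2]=C('D')+0=5+0=5
L[3]='A': occ=1, LF[3]=C('A')+1=1+1=2
L[4]='D': occ=1, LF[4]=C('D')+1=5+1=6
L[5]='D': occ=2, LF[5]=C('D')+2=5+2=7
L[6]='$': occ=0, LF[6]=C('$')+0=0+0=0
L[7]='f': occ=0, LF[7]=C('f')+0=15+0=15
L[8]='A': occ=2, LF[8]=C('A')+2=1+2=3
L[9]='c': occ=0, LF[9]=C('c')+0=11+0=11
L[10]='d': occ=1, LF[10]=C('d')+1=13+1=14
L[11]='C': occ=0, LF[11]=C('C')+0=4+0=4
L[12]='F': occ=0, LF[12]=C('F')+0=8+0=8
L[13]='c': occ=1, LF[13]=C('c')+1=11+1=12
L[14]='b': occ=0, LF[14]=C('b')+0=9+0=9
L[15]='b': occ=1, LF[15]=C('b')+1=9+1=10

Answer: 1 13 5 2 6 7 0 15 3 11 14 4 8 12 9 10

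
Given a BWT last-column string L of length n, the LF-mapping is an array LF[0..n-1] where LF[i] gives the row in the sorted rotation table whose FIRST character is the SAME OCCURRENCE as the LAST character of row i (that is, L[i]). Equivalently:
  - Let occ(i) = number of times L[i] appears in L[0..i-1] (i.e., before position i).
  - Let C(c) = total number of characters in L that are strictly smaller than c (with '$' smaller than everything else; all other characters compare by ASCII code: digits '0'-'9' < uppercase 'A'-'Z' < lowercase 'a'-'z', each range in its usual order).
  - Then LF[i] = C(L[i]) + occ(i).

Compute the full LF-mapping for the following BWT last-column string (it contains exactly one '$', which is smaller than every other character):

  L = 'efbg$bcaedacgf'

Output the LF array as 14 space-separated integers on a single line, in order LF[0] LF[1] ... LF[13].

Char counts: '$':1, 'a':2, 'b':2, 'c':2, 'd':1, 'e':2, 'f':2, 'g':2
C (first-col start): C('$')=0, C('a')=1, C('b')=3, C('c')=5, C('d')=7, C('e')=8, C('f')=10, C('g')=12
L[0]='e': occ=0, LF[0]=C('e')+0=8+0=8
L[1]='f': occ=0, LF[1]=C('f')+0=10+0=10
L[2]='b': occ=0, LF[2]=C('b')+0=3+0=3
L[3]='g': occ=0, LF[3]=C('g')+0=12+0=12
L[4]='$': occ=0, LF[4]=C('$')+0=0+0=0
L[5]='b': occ=1, LF[5]=C('b')+1=3+1=4
L[6]='c': occ=0, LF[6]=C('c')+0=5+0=5
L[7]='a': occ=0, LF[7]=C('a')+0=1+0=1
L[8]='e': occ=1, LF[8]=C('e')+1=8+1=9
L[9]='d': occ=0, LF[9]=C('d')+0=7+0=7
L[10]='a': occ=1, LF[10]=C('a')+1=1+1=2
L[11]='c': occ=1, LF[11]=C('c')+1=5+1=6
L[12]='g': occ=1, LF[12]=C('g')+1=12+1=13
L[13]='f': occ=1, LF[13]=C('f')+1=10+1=11

Answer: 8 10 3 12 0 4 5 1 9 7 2 6 13 11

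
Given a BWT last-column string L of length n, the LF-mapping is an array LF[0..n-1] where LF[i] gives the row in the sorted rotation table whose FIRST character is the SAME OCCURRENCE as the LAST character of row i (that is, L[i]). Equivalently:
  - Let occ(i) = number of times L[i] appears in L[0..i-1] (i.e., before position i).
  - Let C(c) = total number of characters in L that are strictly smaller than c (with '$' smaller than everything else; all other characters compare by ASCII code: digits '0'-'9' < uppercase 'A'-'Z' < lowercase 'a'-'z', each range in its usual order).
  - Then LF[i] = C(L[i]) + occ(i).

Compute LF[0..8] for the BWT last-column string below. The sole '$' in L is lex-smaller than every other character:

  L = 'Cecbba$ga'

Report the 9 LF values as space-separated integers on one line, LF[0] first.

Char counts: '$':1, 'C':1, 'a':2, 'b':2, 'c':1, 'e':1, 'g':1
C (first-col start): C('$')=0, C('C')=1, C('a')=2, C('b')=4, C('c')=6, C('e')=7, C('g')=8
L[0]='C': occ=0, LF[0]=C('C')+0=1+0=1
L[1]='e': occ=0, LF[1]=C('e')+0=7+0=7
L[2]='c': occ=0, LF[2]=C('c')+0=6+0=6
L[3]='b': occ=0, LF[3]=C('b')+0=4+0=4
L[4]='b': occ=1, LF[4]=C('b')+1=4+1=5
L[5]='a': occ=0, LF[5]=C('a')+0=2+0=2
L[6]='$': occ=0, LF[6]=C('$')+0=0+0=0
L[7]='g': occ=0, LF[7]=C('g')+0=8+0=8
L[8]='a': occ=1, LF[8]=C('a')+1=2+1=3

Answer: 1 7 6 4 5 2 0 8 3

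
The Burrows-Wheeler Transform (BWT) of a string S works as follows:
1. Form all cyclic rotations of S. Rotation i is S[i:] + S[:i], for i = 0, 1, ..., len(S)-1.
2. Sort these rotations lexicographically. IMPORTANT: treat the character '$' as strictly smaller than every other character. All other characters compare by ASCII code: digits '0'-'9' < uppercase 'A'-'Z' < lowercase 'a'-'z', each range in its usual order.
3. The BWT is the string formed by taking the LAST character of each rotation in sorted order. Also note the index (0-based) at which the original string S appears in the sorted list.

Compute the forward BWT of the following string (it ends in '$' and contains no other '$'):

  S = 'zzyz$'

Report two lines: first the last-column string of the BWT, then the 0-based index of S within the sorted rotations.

Answer: zzyz$
4

Derivation:
All 5 rotations (rotation i = S[i:]+S[:i]):
  rot[0] = zzyz$
  rot[1] = zyz$z
  rot[2] = yz$zz
  rot[3] = z$zzy
  rot[4] = $zzyz
Sorted (with $ < everything):
  sorted[0] = $zzyz  (last char: 'z')
  sorted[1] = yz$zz  (last char: 'z')
  sorted[2] = z$zzy  (last char: 'y')
  sorted[3] = zyz$z  (last char: 'z')
  sorted[4] = zzyz$  (last char: '$')
Last column: zzyz$
Original string S is at sorted index 4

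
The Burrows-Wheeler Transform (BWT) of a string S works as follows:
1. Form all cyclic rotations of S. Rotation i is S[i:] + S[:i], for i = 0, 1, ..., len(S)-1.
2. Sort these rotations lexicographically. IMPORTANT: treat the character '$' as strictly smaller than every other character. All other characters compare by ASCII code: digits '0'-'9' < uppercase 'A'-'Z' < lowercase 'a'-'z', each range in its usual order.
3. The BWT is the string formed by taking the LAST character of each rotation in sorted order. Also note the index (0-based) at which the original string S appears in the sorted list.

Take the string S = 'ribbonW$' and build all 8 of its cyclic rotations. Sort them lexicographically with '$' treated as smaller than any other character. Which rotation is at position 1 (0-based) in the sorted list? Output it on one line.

All 8 rotations (rotation i = S[i:]+S[:i]):
  rot[0] = ribbonW$
  rot[1] = ibbonW$r
  rot[2] = bbonW$ri
  rot[3] = bonW$rib
  rot[4] = onW$ribb
  rot[5] = nW$ribbo
  rot[6] = W$ribbon
  rot[7] = $ribbonW
Sorted (with $ < everything):
  sorted[0] = $ribbonW
  sorted[1] = W$ribbon
  sorted[2] = bbonW$ri
  sorted[3] = bonW$rib
  sorted[4] = ibbonW$r
  sorted[5] = nW$ribbo
  sorted[6] = onW$ribb
  sorted[7] = ribbonW$
sorted[1] = W$ribbon

Answer: W$ribbon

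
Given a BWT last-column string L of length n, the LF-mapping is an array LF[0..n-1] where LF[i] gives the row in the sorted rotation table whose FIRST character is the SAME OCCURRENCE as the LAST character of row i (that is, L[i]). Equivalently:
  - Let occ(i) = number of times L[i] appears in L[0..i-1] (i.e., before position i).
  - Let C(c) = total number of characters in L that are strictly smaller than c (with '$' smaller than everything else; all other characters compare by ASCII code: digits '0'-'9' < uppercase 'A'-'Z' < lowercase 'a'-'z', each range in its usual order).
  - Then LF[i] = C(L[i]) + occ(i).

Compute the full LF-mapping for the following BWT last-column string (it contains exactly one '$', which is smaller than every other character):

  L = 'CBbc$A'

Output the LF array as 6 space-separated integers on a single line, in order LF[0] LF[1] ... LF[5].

Char counts: '$':1, 'A':1, 'B':1, 'C':1, 'b':1, 'c':1
C (first-col start): C('$')=0, C('A')=1, C('B')=2, C('C')=3, C('b')=4, C('c')=5
L[0]='C': occ=0, LF[0]=C('C')+0=3+0=3
L[1]='B': occ=0, LF[1]=C('B')+0=2+0=2
L[2]='b': occ=0, LF[2]=C('b')+0=4+0=4
L[3]='c': occ=0, LF[3]=C('c')+0=5+0=5
L[4]='$': occ=0, LF[4]=C('$')+0=0+0=0
L[5]='A': occ=0, LF[5]=C('A')+0=1+0=1

Answer: 3 2 4 5 0 1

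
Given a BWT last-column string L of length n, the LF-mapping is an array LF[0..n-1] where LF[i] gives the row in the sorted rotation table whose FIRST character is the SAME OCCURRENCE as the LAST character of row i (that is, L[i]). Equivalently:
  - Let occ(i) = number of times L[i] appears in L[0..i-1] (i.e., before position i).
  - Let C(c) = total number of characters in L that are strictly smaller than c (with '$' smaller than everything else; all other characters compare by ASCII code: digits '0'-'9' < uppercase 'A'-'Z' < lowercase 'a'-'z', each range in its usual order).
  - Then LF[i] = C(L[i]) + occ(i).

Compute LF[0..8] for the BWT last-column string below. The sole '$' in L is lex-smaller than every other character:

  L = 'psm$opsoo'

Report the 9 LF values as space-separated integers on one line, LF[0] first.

Char counts: '$':1, 'm':1, 'o':3, 'p':2, 's':2
C (first-col start): C('$')=0, C('m')=1, C('o')=2, C('p')=5, C('s')=7
L[0]='p': occ=0, LF[0]=C('p')+0=5+0=5
L[1]='s': occ=0, LF[1]=C('s')+0=7+0=7
L[2]='m': occ=0, LF[2]=C('m')+0=1+0=1
L[3]='$': occ=0, LF[3]=C('$')+0=0+0=0
L[4]='o': occ=0, LF[4]=C('o')+0=2+0=2
L[5]='p': occ=1, LF[5]=C('p')+1=5+1=6
L[6]='s': occ=1, LF[6]=C('s')+1=7+1=8
L[7]='o': occ=1, LF[7]=C('o')+1=2+1=3
L[8]='o': occ=2, LF[8]=C('o')+2=2+2=4

Answer: 5 7 1 0 2 6 8 3 4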